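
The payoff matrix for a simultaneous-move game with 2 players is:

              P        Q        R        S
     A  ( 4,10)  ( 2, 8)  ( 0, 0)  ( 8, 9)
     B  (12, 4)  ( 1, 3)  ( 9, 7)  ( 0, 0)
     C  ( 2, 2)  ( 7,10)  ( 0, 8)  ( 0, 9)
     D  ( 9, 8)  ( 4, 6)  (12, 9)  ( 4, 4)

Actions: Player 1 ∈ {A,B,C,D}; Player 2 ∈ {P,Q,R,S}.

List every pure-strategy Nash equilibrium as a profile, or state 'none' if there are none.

PSNE = {(C,Q), (D,R)}

(A,P): not NE [P1→B gives 12>4]
(A,Q): not NE [P1→C gives 7>2; P2→P gives 10>8]
(A,R): not NE [P1→D gives 12>0; P2→P gives 10>0]
(A,S): not NE [P2→P gives 10>9]
(B,P): not NE [P2→R gives 7>4]
(B,Q): not NE [P1→C gives 7>1; P2→R gives 7>3]
(B,R): not NE [P1→D gives 12>9]
(B,S): not NE [P1→A gives 8>0; P2→R gives 7>0]
(C,P): not NE [P1→B gives 12>2; P2→Q gives 10>2]
(C,Q): NE
(C,R): not NE [P1→D gives 12>0; P2→Q gives 10>8]
(C,S): not NE [P1→A gives 8>0; P2→Q gives 10>9]
(D,P): not NE [P1→B gives 12>9; P2→R gives 9>8]
(D,Q): not NE [P1→C gives 7>4; P2→R gives 9>6]
(D,R): NE
(D,S): not NE [P1→A gives 8>4; P2→R gives 9>4]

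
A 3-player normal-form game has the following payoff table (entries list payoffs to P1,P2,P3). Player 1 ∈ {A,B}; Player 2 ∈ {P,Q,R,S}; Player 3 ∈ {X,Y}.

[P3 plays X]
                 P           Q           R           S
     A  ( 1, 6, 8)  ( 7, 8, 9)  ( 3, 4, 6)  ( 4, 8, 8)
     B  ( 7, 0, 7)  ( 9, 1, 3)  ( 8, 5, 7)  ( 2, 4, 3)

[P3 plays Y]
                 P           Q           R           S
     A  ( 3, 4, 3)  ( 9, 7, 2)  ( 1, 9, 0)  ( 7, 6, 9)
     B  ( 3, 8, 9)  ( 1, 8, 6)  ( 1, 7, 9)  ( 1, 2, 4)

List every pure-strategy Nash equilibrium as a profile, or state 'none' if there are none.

(A,P,X): not NE [P1→B gives 7>1; P2→S gives 8>6]
(A,P,Y): not NE [P2→R gives 9>4; P3→X gives 8>3]
(A,Q,X): not NE [P1→B gives 9>7]
(A,Q,Y): not NE [P2→R gives 9>7; P3→X gives 9>2]
(A,R,X): not NE [P1→B gives 8>3; P2→S gives 8>4]
(A,R,Y): not NE [P3→X gives 6>0]
(A,S,X): not NE [P3→Y gives 9>8]
(A,S,Y): not NE [P2→R gives 9>6]
(B,P,X): not NE [P2→R gives 5>0; P3→Y gives 9>7]
(B,P,Y): NE
(B,Q,X): not NE [P2→R gives 5>1; P3→Y gives 6>3]
(B,Q,Y): not NE [P1→A gives 9>1]
(B,R,X): not NE [P3→Y gives 9>7]
(B,R,Y): not NE [P2→Q gives 8>7]
(B,S,X): not NE [P1→A gives 4>2; P2→R gives 5>4; P3→Y gives 4>3]
(B,S,Y): not NE [P1→A gives 7>1; P2→Q gives 8>2]

NE set: (B,P,Y)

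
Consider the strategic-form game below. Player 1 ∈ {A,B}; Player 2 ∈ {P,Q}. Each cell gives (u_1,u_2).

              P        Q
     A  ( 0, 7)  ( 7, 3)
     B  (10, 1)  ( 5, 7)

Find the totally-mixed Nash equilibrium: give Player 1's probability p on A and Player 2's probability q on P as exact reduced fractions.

P1 mixes 3/5 on A; P2 mixes 1/6 on P

P1 indiff ⇒ q·0+(1-q)·7 = q·10+(1-q)·5 ⇒ q(-10) = (1-q)(-2) ⇒ q = 1/6
P2 indiff ⇒ p·7+(1-p)·1 = p·3+(1-p)·7 ⇒ p(4) = (1-p)(6) ⇒ p = 3/5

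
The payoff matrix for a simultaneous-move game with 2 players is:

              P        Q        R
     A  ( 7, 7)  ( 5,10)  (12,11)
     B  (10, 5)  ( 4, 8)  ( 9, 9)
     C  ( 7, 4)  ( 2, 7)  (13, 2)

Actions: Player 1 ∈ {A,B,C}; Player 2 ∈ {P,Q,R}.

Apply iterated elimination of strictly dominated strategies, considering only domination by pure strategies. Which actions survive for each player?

Survivors P1:{A,C} P2:{Q,R}

P2 drop P (Q beats it: A:10>7 B:8>5 C:7>4)
P1 drop B (A beats it: Q:5>4 R:12>9)
P1→{A,C} P2→{Q,R}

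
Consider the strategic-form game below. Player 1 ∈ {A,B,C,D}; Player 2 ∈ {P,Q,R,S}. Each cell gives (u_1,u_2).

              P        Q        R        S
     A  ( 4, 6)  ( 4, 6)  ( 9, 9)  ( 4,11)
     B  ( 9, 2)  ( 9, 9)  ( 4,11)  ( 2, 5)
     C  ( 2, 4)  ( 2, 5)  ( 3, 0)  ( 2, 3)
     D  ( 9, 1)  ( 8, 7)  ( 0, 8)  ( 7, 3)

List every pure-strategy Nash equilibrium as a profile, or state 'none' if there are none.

PSNE: ∅

(A,P): not NE [P1→D gives 9>4; P2→S gives 11>6]
(A,Q): not NE [P1→B gives 9>4; P2→S gives 11>6]
(A,R): not NE [P2→S gives 11>9]
(A,S): not NE [P1→D gives 7>4]
(B,P): not NE [P2→R gives 11>2]
(B,Q): not NE [P2→R gives 11>9]
(B,R): not NE [P1→A gives 9>4]
(B,S): not NE [P1→D gives 7>2; P2→R gives 11>5]
(C,P): not NE [P1→D gives 9>2; P2→Q gives 5>4]
(C,Q): not NE [P1→B gives 9>2]
(C,R): not NE [P1→A gives 9>3; P2→Q gives 5>0]
(C,S): not NE [P1→D gives 7>2; P2→Q gives 5>3]
(D,P): not NE [P2→R gives 8>1]
(D,Q): not NE [P1→B gives 9>8; P2→R gives 8>7]
(D,R): not NE [P1→A gives 9>0]
(D,S): not NE [P2→R gives 8>3]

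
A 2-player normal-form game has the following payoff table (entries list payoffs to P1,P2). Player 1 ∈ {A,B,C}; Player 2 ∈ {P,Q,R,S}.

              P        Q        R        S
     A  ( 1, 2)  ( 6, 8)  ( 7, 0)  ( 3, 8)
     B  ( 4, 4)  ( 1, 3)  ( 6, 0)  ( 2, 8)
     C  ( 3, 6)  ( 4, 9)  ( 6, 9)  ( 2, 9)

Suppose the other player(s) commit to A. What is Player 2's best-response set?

u_2(P vs A) = 2
u_2(Q vs A) = 8
u_2(R vs A) = 0
u_2(S vs A) = 8
max payoff 8 at {Q,S}

argmax u_2 = {Q,S}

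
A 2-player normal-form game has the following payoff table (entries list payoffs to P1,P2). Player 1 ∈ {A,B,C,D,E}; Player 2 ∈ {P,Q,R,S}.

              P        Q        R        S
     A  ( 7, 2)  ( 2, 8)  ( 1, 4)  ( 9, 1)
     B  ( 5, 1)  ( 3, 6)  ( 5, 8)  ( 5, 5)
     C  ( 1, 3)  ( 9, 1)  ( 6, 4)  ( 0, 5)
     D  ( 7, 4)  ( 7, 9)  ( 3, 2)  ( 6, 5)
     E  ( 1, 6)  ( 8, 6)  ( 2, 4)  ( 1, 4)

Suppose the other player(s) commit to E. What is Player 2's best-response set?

u_2(P vs E) = 6
u_2(Q vs E) = 6
u_2(R vs E) = 4
u_2(S vs E) = 4
max payoff 6 at {P,Q}

argmax u_2 = {P,Q}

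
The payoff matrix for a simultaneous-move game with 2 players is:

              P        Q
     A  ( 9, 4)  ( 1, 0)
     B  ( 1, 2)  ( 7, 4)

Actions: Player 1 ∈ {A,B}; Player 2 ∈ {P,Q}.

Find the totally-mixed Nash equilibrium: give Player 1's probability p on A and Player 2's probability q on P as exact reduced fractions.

P1 indiff ⇒ q·9+(1-q)·1 = q·1+(1-q)·7 ⇒ q(8) = (1-q)(6) ⇒ q = 3/7
P2 indiff ⇒ p·4+(1-p)·2 = p·0+(1-p)·4 ⇒ p(4) = (1-p)(2) ⇒ p = 1/3

(p,q) = (1/3, 3/7)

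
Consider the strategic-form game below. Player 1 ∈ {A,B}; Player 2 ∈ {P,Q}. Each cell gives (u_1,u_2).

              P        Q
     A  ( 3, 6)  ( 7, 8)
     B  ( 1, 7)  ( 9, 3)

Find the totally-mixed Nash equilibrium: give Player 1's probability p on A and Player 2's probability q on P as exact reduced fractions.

P1 mixes 2/3 on A; P2 mixes 1/2 on P

P1 indiff ⇒ q·3+(1-q)·7 = q·1+(1-q)·9 ⇒ q(2) = (1-q)(2) ⇒ q = 1/2
P2 indiff ⇒ p·6+(1-p)·7 = p·8+(1-p)·3 ⇒ p(-2) = (1-p)(-4) ⇒ p = 2/3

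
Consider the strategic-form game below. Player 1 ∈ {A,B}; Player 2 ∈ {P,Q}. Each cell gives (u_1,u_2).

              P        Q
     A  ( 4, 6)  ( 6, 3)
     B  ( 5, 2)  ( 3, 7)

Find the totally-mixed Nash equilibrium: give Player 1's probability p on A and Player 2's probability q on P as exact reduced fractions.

(p,q) = (5/8, 3/4)

P1 indiff ⇒ q·4+(1-q)·6 = q·5+(1-q)·3 ⇒ q(-1) = (1-q)(-3) ⇒ q = 3/4
P2 indiff ⇒ p·6+(1-p)·2 = p·3+(1-p)·7 ⇒ p(3) = (1-p)(5) ⇒ p = 5/8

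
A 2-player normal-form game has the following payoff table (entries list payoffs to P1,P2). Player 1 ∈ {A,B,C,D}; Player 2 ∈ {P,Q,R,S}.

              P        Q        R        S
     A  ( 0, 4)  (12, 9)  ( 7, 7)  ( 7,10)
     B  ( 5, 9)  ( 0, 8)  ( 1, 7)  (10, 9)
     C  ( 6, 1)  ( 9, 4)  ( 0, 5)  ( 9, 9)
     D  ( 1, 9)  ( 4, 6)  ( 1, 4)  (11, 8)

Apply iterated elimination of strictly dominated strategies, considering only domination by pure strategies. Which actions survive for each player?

Survivors P1:{B,C,D} P2:{P,S}

P2 drop Q (S beats it: A:10>9 B:9>8 C:9>4 D:8>6)
P2 drop R (S beats it: A:10>7 B:9>7 C:9>5 D:8>4)
P1 drop A (B beats it: P:5>0 S:10>7)
P1→{B,C,D} P2→{P,S}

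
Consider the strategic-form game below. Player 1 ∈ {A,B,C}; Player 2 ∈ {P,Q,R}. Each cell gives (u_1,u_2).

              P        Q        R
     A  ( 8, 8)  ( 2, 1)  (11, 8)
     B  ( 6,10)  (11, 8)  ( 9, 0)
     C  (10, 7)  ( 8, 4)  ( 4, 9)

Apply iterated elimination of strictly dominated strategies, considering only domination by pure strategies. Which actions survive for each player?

P2 drop Q (P beats it: A:8>1 B:10>8 C:7>4)
P1 drop B (A beats it: P:8>6 R:11>9)
P1→{A,C} P2→{P,R}

Remaining: P1:{A,C} P2:{P,R}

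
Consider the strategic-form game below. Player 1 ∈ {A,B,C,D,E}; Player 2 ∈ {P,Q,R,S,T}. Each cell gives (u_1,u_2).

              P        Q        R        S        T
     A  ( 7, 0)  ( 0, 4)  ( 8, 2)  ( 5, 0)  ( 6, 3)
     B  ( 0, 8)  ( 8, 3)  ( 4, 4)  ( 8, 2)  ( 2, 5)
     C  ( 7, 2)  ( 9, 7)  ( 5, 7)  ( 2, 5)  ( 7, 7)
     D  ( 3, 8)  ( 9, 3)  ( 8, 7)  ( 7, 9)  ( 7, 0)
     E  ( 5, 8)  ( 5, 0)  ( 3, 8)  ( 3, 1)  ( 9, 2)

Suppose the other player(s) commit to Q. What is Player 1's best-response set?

u_1(A vs Q) = 0
u_1(B vs Q) = 8
u_1(C vs Q) = 9
u_1(D vs Q) = 9
u_1(E vs Q) = 5
max payoff 9 at {C,D}

BR_1 = {C,D}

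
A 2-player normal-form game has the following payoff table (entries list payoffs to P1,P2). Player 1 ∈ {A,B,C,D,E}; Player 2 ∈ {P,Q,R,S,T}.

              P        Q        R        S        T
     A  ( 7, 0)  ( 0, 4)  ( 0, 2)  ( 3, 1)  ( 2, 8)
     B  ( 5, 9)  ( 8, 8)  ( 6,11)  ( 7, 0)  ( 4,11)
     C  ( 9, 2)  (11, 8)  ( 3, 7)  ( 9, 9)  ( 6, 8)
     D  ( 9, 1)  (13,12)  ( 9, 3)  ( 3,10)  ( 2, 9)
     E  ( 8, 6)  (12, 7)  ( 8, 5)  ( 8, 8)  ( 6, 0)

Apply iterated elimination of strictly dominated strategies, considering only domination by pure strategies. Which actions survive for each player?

P1 drop A (C beats it: P:9>7 Q:11>0 R:3>0 S:9>3 T:6>2)
P1 drop B (E beats it: P:8>5 Q:12>8 R:8>6 S:8>7 T:6>4)
P2 drop P (Q beats it: C:8>2 D:12>1 E:7>6)
P2 drop R (Q beats it: C:8>7 D:12>3 E:7>5)
P2 drop T (S beats it: C:9>8 D:10>9 E:8>0)
P1→{C,D,E} P2→{Q,S}

IESDS → P1:{C,D,E} P2:{Q,S}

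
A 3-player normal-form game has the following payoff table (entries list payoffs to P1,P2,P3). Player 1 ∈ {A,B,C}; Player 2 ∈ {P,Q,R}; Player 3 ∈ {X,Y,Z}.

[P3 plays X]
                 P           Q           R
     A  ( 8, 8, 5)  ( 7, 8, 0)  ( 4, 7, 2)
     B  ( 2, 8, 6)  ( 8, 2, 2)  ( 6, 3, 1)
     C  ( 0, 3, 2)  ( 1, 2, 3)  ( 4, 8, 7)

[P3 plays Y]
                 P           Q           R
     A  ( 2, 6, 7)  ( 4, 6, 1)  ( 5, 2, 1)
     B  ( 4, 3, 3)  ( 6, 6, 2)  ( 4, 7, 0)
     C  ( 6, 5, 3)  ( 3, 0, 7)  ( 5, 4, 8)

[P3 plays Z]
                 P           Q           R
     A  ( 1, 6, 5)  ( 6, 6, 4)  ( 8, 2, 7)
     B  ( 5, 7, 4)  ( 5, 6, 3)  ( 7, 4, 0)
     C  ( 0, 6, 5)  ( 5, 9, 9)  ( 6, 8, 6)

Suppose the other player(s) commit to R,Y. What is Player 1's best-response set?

u_1(A vs R,Y) = 5
u_1(B vs R,Y) = 4
u_1(C vs R,Y) = 5
max payoff 5 at {A,C}

P1 best: {A,C}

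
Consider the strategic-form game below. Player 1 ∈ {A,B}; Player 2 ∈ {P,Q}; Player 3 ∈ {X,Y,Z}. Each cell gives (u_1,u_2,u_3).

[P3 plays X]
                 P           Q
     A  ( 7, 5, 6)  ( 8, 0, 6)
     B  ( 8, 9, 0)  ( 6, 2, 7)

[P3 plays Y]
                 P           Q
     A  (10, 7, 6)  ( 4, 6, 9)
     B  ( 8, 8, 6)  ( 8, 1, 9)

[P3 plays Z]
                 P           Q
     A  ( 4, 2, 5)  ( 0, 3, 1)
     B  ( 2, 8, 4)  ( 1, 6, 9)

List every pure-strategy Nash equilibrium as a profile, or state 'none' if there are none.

(A,P,X): not NE [P1→B gives 8>7]
(A,P,Y): NE
(A,P,Z): not NE [P2→Q gives 3>2; P3→Y gives 6>5]
(A,Q,X): not NE [P2→P gives 5>0; P3→Y gives 9>6]
(A,Q,Y): not NE [P1→B gives 8>4; P2→P gives 7>6]
(A,Q,Z): not NE [P1→B gives 1>0; P3→Y gives 9>1]
(B,P,X): not NE [P3→Y gives 6>0]
(B,P,Y): not NE [P1→A gives 10>8]
(B,P,Z): not NE [P1→A gives 4>2; P3→Y gives 6>4]
(B,Q,X): not NE [P1→A gives 8>6; P2→P gives 9>2; P3→Z gives 9>7]
(B,Q,Y): not NE [P2→P gives 8>1]
(B,Q,Z): not NE [P2→P gives 8>6]

PSNE = {(A,P,Y)}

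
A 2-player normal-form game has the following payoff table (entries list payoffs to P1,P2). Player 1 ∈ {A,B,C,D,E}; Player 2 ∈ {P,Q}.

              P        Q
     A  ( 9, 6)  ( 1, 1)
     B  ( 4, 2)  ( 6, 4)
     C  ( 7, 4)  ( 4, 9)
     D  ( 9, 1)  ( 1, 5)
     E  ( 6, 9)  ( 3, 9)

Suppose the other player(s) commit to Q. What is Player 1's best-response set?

u_1(A vs Q) = 1
u_1(B vs Q) = 6
u_1(C vs Q) = 4
u_1(D vs Q) = 1
u_1(E vs Q) = 3
max payoff 6 at {B}

argmax u_1 = {B}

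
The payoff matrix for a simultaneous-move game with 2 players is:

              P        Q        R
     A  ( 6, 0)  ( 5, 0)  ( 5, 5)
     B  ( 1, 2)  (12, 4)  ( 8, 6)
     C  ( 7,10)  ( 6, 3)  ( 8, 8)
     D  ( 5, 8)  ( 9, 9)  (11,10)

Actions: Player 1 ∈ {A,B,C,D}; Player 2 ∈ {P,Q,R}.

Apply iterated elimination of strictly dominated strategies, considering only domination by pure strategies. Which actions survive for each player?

P1 drop A (C beats it: P:7>6 Q:6>5 R:8>5)
P2 drop Q (R beats it: B:6>4 C:8>3 D:10>9)
P1 drop B (D beats it: P:5>1 R:11>8)
P1→{C,D} P2→{P,R}

Remaining: P1:{C,D} P2:{P,R}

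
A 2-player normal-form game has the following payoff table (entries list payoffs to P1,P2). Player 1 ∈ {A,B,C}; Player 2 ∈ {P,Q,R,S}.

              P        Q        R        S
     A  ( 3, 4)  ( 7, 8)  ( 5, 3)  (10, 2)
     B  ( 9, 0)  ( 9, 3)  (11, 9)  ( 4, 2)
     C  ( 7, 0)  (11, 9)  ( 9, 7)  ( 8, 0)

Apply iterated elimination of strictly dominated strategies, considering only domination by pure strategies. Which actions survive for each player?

P2 drop P (Q beats it: A:8>4 B:3>0 C:9>0)
P2 drop S (Q beats it: A:8>2 B:3>2 C:9>0)
P1 drop A (B beats it: Q:9>7 R:11>5)
P1→{B,C} P2→{Q,R}

Survivors P1:{B,C} P2:{Q,R}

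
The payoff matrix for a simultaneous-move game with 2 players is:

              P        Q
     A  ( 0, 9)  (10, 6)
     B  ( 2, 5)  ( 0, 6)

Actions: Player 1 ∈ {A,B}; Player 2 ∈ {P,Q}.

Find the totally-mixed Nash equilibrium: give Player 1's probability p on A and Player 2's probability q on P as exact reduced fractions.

(p,q) = (1/4, 5/6)

P1 indiff ⇒ q·0+(1-q)·10 = q·2+(1-q)·0 ⇒ q(-2) = (1-q)(-10) ⇒ q = 5/6
P2 indiff ⇒ p·9+(1-p)·5 = p·6+(1-p)·6 ⇒ p(3) = (1-p)(1) ⇒ p = 1/4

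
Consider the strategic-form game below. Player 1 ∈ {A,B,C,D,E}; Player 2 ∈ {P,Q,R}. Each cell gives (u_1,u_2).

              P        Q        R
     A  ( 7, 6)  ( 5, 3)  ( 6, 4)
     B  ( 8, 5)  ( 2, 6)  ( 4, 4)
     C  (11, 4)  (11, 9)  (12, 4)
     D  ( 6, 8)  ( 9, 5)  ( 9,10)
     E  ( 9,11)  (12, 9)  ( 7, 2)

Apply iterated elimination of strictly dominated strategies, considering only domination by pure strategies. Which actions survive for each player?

P1 drop A (C beats it: P:11>7 Q:11>5 R:12>6)
P1 drop B (C beats it: P:11>8 Q:11>2 R:12>4)
P1 drop D (C beats it: P:11>6 Q:11>9 R:12>9)
P2 drop R (Q beats it: C:9>4 E:9>2)
P1→{C,E} P2→{P,Q}

Survivors P1:{C,E} P2:{P,Q}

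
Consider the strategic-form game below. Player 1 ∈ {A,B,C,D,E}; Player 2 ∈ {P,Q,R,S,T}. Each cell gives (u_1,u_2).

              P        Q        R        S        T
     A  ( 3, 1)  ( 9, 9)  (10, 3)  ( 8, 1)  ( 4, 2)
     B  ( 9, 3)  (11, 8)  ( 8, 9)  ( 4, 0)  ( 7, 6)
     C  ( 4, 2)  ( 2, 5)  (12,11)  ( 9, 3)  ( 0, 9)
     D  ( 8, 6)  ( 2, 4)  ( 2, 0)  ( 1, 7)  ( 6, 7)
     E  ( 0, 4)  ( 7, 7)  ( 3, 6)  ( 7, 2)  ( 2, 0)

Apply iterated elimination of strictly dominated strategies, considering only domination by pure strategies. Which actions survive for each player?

IESDS → P1:{A,B,C} P2:{Q,R}

P1 drop D (B beats it: P:9>8 Q:11>2 R:8>2 S:4>1 T:7>6)
P1 drop E (A beats it: P:3>0 Q:9>7 R:10>3 S:8>7 T:4>2)
P2 drop P (Q beats it: A:9>1 B:8>3 C:5>2)
P2 drop S (Q beats it: A:9>1 B:8>0 C:5>3)
P2 drop T (R beats it: A:3>2 B:9>6 C:11>9)
P1→{A,B,C} P2→{Q,R}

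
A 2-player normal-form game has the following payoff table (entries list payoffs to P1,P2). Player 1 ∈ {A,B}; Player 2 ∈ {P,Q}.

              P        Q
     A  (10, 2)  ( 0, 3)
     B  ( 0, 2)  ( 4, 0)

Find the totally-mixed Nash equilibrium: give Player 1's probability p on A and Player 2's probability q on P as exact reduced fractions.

(p,q) = (2/3, 2/7)

P1 indiff ⇒ q·10+(1-q)·0 = q·0+(1-q)·4 ⇒ q(10) = (1-q)(4) ⇒ q = 2/7
P2 indiff ⇒ p·2+(1-p)·2 = p·3+(1-p)·0 ⇒ p(-1) = (1-p)(-2) ⇒ p = 2/3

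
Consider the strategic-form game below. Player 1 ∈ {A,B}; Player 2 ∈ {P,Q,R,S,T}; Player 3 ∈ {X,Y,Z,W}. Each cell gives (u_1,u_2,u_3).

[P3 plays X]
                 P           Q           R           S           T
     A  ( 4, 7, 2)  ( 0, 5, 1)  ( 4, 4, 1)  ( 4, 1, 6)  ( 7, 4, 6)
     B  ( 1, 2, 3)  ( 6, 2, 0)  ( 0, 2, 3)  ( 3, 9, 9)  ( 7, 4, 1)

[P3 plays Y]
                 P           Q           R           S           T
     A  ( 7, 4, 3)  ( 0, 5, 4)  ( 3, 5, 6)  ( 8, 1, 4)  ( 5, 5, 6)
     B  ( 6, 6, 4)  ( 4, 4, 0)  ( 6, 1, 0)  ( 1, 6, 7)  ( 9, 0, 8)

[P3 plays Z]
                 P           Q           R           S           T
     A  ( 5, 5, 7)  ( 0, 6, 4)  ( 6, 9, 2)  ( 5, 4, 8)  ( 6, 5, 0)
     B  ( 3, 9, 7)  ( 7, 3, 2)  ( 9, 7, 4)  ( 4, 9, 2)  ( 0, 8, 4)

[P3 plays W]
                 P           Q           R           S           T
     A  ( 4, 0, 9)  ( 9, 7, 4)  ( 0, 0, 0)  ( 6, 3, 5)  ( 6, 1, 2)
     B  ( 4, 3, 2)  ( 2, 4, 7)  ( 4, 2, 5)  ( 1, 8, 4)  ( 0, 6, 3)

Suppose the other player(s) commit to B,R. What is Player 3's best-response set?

u_3(X vs B,R) = 3
u_3(Y vs B,R) = 0
u_3(Z vs B,R) = 4
u_3(W vs B,R) = 5
max payoff 5 at {W}

P3 best: {W}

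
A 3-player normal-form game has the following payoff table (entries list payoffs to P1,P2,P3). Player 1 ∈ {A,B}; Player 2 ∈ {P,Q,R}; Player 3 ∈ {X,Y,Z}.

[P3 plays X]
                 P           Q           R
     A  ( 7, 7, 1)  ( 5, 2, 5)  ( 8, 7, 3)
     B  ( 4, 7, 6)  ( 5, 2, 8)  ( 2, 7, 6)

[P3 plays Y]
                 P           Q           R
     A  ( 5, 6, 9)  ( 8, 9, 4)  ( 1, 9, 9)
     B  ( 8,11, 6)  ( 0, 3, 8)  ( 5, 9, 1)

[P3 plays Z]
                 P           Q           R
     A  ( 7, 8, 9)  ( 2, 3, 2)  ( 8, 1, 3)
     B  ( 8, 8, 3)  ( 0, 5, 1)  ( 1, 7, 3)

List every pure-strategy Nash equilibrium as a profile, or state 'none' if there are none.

NE set: (B,P,Y)

(A,P,X): not NE [P3→Z gives 9>1]
(A,P,Y): not NE [P1→B gives 8>5; P2→R gives 9>6]
(A,P,Z): not NE [P1→B gives 8>7]
(A,Q,X): not NE [P2→R gives 7>2]
(A,Q,Y): not NE [P3→X gives 5>4]
(A,Q,Z): not NE [P2→P gives 8>3; P3→X gives 5>2]
(A,R,X): not NE [P3→Y gives 9>3]
(A,R,Y): not NE [P1→B gives 5>1]
(A,R,Z): not NE [P2→P gives 8>1; P3→Y gives 9>3]
(B,P,X): not NE [P1→A gives 7>4]
(B,P,Y): NE
(B,P,Z): not NE [P3→Y gives 6>3]
(B,Q,X): not NE [P2→R gives 7>2]
(B,Q,Y): not NE [P1→A gives 8>0; P2→P gives 11>3]
(B,Q,Z): not NE [P1→A gives 2>0; P2→P gives 8>5; P3→Y gives 8>1]
(B,R,X): not NE [P1→A gives 8>2]
(B,R,Y): not NE [P2→P gives 11>9; P3→X gives 6>1]
(B,R,Z): not NE [P1→A gives 8>1; P2→P gives 8>7; P3→X gives 6>3]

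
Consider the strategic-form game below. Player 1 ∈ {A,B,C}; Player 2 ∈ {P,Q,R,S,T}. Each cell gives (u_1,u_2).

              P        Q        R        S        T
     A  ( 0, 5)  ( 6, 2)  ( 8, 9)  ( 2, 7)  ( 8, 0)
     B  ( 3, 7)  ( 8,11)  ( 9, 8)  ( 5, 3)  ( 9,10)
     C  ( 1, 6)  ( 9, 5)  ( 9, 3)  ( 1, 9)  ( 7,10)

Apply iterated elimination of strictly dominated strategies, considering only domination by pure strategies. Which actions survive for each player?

Survivors P1:{B,C} P2:{Q,T}

P1 drop A (B beats it: P:3>0 Q:8>6 R:9>8 S:5>2 T:9>8)
P2 drop P (T beats it: B:10>7 C:10>6)
P2 drop R (Q beats it: B:11>8 C:5>3)
P2 drop S (T beats it: B:10>3 C:10>9)
P1→{B,C} P2→{Q,T}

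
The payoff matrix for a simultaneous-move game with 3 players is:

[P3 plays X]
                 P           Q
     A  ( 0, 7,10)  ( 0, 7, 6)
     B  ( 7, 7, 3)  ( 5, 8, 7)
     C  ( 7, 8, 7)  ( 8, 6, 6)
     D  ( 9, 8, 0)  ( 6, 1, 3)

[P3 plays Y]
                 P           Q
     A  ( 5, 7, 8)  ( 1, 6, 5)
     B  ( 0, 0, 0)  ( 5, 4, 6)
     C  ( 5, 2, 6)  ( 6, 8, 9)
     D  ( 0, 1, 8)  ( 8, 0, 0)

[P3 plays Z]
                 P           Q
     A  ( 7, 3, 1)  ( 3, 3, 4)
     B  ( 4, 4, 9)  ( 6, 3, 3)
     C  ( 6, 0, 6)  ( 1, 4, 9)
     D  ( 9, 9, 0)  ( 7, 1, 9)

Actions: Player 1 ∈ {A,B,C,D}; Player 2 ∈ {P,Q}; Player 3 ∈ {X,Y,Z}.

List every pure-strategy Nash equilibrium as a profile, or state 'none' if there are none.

No pure NE.

(A,P,X): not NE [P1→D gives 9>0]
(A,P,Y): not NE [P3→X gives 10>8]
(A,P,Z): not NE [P1→D gives 9>7; P3→X gives 10>1]
(A,Q,X): not NE [P1→C gives 8>0]
(A,Q,Y): not NE [P1→D gives 8>1; P2→P gives 7>6; P3→X gives 6>5]
(A,Q,Z): not NE [P1→D gives 7>3; P3→X gives 6>4]
(B,P,X): not NE [P1→D gives 9>7; P2→Q gives 8>7; P3→Z gives 9>3]
(B,P,Y): not NE [P1→C gives 5>0; P2→Q gives 4>0; P3→Z gives 9>0]
(B,P,Z): not NE [P1→D gives 9>4]
(B,Q,X): not NE [P1→C gives 8>5]
(B,Q,Y): not NE [P1→D gives 8>5; P3→X gives 7>6]
(B,Q,Z): not NE [P1→D gives 7>6; P2→P gives 4>3; P3→X gives 7>3]
(C,P,X): not NE [P1→D gives 9>7]
(C,P,Y): not NE [P2→Q gives 8>2; P3→X gives 7>6]
(C,P,Z): not NE [P1→D gives 9>6; P2→Q gives 4>0; P3→X gives 7>6]
(C,Q,X): not NE [P2→P gives 8>6; P3→Z gives 9>6]
(C,Q,Y): not NE [P1→D gives 8>6]
(C,Q,Z): not NE [P1→D gives 7>1]
(D,P,X): not NE [P3→Y gives 8>0]
(D,P,Y): not NE [P1→C gives 5>0]
(D,P,Z): not NE [P3→Y gives 8>0]
(D,Q,X): not NE [P1→C gives 8>6; P2→P gives 8>1; P3→Z gives 9>3]
(D,Q,Y): not NE [P2→P gives 1>0; P3→Z gives 9>0]
(D,Q,Z): not NE [P2→P gives 9>1]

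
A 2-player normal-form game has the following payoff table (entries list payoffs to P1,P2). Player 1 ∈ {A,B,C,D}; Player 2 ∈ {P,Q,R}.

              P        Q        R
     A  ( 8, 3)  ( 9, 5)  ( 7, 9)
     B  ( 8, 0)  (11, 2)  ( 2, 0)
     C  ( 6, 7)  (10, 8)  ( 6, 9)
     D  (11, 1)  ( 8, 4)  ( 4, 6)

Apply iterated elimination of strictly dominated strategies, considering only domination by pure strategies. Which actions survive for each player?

P2 drop P (Q beats it: A:5>3 B:2>0 C:8>7 D:4>1)
P1 drop D (A beats it: Q:9>8 R:7>4)
P1→{A,B,C} P2→{Q,R}

Remaining: P1:{A,B,C} P2:{Q,R}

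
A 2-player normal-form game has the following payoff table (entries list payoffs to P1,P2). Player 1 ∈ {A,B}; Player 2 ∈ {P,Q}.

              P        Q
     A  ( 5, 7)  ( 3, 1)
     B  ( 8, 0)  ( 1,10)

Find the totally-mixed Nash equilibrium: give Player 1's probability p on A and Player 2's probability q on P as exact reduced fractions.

P1 indiff ⇒ q·5+(1-q)·3 = q·8+(1-q)·1 ⇒ q(-3) = (1-q)(-2) ⇒ q = 2/5
P2 indiff ⇒ p·7+(1-p)·0 = p·1+(1-p)·10 ⇒ p(6) = (1-p)(10) ⇒ p = 5/8

(p,q) = (5/8, 2/5)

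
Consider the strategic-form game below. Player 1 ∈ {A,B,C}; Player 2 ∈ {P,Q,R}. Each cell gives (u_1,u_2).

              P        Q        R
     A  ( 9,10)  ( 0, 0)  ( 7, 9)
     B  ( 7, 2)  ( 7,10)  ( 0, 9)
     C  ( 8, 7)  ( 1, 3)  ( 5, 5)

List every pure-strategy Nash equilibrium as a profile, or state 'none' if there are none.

PSNE = {(A,P), (B,Q)}

(A,P): NE
(A,Q): not NE [P1→B gives 7>0; P2→P gives 10>0]
(A,R): not NE [P2→P gives 10>9]
(B,P): not NE [P1→A gives 9>7; P2→Q gives 10>2]
(B,Q): NE
(B,R): not NE [P1→A gives 7>0; P2→Q gives 10>9]
(C,P): not NE [P1→A gives 9>8]
(C,Q): not NE [P1→B gives 7>1; P2→P gives 7>3]
(C,R): not NE [P1→A gives 7>5; P2→P gives 7>5]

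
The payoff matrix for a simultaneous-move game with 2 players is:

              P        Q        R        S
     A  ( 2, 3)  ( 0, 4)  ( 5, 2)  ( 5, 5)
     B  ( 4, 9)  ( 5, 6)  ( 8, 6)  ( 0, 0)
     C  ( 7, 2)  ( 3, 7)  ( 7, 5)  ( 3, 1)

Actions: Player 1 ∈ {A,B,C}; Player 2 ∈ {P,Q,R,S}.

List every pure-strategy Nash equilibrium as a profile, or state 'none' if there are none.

Nash profiles: (A,S)

(A,P): not NE [P1→C gives 7>2; P2→S gives 5>3]
(A,Q): not NE [P1→B gives 5>0; P2→S gives 5>4]
(A,R): not NE [P1→B gives 8>5; P2→S gives 5>2]
(A,S): NE
(B,P): not NE [P1→C gives 7>4]
(B,Q): not NE [P2→P gives 9>6]
(B,R): not NE [P2→P gives 9>6]
(B,S): not NE [P1→A gives 5>0; P2→P gives 9>0]
(C,P): not NE [P2→Q gives 7>2]
(C,Q): not NE [P1→B gives 5>3]
(C,R): not NE [P1→B gives 8>7; P2→Q gives 7>5]
(C,S): not NE [P1→A gives 5>3; P2→Q gives 7>1]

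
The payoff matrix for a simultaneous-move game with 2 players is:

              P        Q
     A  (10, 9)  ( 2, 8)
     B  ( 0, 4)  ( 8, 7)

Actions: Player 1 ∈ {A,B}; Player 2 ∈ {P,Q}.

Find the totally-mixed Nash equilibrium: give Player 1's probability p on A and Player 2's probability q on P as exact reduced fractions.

P1 indiff ⇒ q·10+(1-q)·2 = q·0+(1-q)·8 ⇒ q(10) = (1-q)(6) ⇒ q = 3/8
P2 indiff ⇒ p·9+(1-p)·4 = p·8+(1-p)·7 ⇒ p(1) = (1-p)(3) ⇒ p = 3/4

(p,q) = (3/4, 3/8)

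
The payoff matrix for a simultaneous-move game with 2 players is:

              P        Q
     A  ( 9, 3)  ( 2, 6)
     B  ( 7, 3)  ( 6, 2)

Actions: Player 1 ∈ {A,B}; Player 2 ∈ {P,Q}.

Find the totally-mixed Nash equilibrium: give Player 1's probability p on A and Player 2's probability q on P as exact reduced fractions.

P1 indiff ⇒ q·9+(1-q)·2 = q·7+(1-q)·6 ⇒ q(2) = (1-q)(4) ⇒ q = 2/3
P2 indiff ⇒ p·3+(1-p)·3 = p·6+(1-p)·2 ⇒ p(-3) = (1-p)(-1) ⇒ p = 1/4

P1 mixes 1/4 on A; P2 mixes 2/3 on P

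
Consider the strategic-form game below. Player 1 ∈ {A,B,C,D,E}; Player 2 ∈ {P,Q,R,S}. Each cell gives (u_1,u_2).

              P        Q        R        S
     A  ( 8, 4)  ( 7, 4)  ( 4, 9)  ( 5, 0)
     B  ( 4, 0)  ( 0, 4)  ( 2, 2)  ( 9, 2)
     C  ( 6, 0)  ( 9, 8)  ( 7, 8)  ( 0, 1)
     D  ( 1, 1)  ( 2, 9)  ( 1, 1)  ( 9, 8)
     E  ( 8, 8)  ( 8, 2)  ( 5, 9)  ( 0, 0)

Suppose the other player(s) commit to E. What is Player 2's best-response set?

u_2(P vs E) = 8
u_2(Q vs E) = 2
u_2(R vs E) = 9
u_2(S vs E) = 0
max payoff 9 at {R}

BR_2 = {R}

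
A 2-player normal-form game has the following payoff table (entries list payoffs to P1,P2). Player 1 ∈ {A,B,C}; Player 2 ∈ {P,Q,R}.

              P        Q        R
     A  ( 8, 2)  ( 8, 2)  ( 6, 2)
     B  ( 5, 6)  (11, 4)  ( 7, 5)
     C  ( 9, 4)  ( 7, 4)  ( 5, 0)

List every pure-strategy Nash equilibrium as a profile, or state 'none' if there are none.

NE set: (C,P)

(A,P): not NE [P1→C gives 9>8]
(A,Q): not NE [P1→B gives 11>8]
(A,R): not NE [P1→B gives 7>6]
(B,P): not NE [P1→C gives 9>5]
(B,Q): not NE [P2→P gives 6>4]
(B,R): not NE [P2→P gives 6>5]
(C,P): NE
(C,Q): not NE [P1→B gives 11>7]
(C,R): not NE [P1→B gives 7>5; P2→Q gives 4>0]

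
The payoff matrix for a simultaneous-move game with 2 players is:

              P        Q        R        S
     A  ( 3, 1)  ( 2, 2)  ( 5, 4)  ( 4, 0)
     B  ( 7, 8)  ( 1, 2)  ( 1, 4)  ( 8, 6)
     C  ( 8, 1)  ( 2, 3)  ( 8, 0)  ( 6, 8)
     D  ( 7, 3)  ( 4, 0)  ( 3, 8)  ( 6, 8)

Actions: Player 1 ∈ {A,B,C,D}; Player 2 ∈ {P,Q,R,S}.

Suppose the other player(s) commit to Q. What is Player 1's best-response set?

P1 best: {D}

u_1(A vs Q) = 2
u_1(B vs Q) = 1
u_1(C vs Q) = 2
u_1(D vs Q) = 4
max payoff 4 at {D}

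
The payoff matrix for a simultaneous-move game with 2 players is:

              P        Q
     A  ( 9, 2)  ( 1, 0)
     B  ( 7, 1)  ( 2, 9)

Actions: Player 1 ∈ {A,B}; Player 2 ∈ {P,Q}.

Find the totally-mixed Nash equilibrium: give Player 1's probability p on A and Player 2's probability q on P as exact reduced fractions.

P1 indiff ⇒ q·9+(1-q)·1 = q·7+(1-q)·2 ⇒ q(2) = (1-q)(1) ⇒ q = 1/3
P2 indiff ⇒ p·2+(1-p)·1 = p·0+(1-p)·9 ⇒ p(2) = (1-p)(8) ⇒ p = 4/5

p=4/5, q=1/3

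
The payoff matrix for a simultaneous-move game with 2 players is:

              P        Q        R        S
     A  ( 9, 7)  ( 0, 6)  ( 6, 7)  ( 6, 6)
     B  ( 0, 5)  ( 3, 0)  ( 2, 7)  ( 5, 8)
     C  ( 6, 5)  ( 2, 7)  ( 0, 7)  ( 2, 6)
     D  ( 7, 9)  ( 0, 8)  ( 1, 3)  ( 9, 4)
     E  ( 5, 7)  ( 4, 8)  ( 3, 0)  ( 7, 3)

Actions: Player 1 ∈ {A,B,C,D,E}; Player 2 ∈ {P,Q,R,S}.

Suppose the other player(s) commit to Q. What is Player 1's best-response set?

u_1(A vs Q) = 0
u_1(B vs Q) = 3
u_1(C vs Q) = 2
u_1(D vs Q) = 0
u_1(E vs Q) = 4
max payoff 4 at {E}

BR_1 = {E}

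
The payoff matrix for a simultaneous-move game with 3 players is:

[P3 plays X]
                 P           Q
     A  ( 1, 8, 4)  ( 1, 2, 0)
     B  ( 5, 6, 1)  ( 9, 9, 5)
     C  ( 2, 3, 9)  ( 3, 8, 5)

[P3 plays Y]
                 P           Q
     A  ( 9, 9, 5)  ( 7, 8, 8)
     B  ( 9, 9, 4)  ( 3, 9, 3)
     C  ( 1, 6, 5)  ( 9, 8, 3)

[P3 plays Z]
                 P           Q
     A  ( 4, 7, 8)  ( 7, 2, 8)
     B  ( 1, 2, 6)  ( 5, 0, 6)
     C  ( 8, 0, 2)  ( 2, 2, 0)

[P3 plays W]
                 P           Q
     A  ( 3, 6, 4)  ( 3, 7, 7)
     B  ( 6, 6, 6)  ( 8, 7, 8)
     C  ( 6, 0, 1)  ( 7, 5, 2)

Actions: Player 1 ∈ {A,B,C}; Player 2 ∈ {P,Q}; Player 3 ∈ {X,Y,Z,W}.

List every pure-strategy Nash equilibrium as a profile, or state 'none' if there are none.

(A,P,X): not NE [P1→B gives 5>1; P3→Z gives 8>4]
(A,P,Y): not NE [P3→Z gives 8>5]
(A,P,Z): not NE [P1→C gives 8>4]
(A,P,W): not NE [P1→C gives 6>3; P2→Q gives 7>6; P3→Z gives 8>4]
(A,Q,X): not NE [P1→B gives 9>1; P2→P gives 8>2; P3→Z gives 8>0]
(A,Q,Y): not NE [P1→C gives 9>7; P2→P gives 9>8]
(A,Q,Z): not NE [P2→P gives 7>2]
(A,Q,W): not NE [P1→B gives 8>3; P3→Z gives 8>7]
(B,P,X): not NE [P2→Q gives 9>6; P3→W gives 6>1]
(B,P,Y): not NE [P3→W gives 6>4]
(B,P,Z): not NE [P1→C gives 8>1]
(B,P,W): not NE [P2→Q gives 7>6]
(B,Q,X): not NE [P3→W gives 8>5]
(B,Q,Y): not NE [P1→C gives 9>3; P3→W gives 8>3]
(B,Q,Z): not NE [P1→A gives 7>5; P2→P gives 2>0; P3→W gives 8>6]
(B,Q,W): NE
(C,P,X): not NE [P1→B gives 5>2; P2→Q gives 8>3]
(C,P,Y): not NE [P1→B gives 9>1; P2→Q gives 8>6; P3→X gives 9>5]
(C,P,Z): not NE [P2→Q gives 2>0; P3→X gives 9>2]
(C,P,W): not NE [P2→Q gives 5>0; P3→X gives 9>1]
(C,Q,X): not NE [P1→B gives 9>3]
(C,Q,Y): not NE [P3→X gives 5>3]
(C,Q,Z): not NE [P1→A gives 7>2; P3→X gives 5>0]
(C,Q,W): not NE [P1→B gives 8>7; P3→X gives 5>2]

NE set: (B,Q,W)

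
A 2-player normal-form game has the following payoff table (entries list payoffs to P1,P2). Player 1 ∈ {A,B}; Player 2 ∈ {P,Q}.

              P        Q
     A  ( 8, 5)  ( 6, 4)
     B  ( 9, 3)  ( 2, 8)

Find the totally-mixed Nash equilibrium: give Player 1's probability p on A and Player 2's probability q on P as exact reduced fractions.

P1 indiff ⇒ q·8+(1-q)·6 = q·9+(1-q)·2 ⇒ q(-1) = (1-q)(-4) ⇒ q = 4/5
P2 indiff ⇒ p·5+(1-p)·3 = p·4+(1-p)·8 ⇒ p(1) = (1-p)(5) ⇒ p = 5/6

p=5/6, q=4/5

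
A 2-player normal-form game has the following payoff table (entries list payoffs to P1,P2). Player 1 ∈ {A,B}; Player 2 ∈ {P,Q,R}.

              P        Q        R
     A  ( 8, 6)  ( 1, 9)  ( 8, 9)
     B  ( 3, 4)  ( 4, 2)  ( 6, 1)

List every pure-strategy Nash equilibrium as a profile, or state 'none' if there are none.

(A,P): not NE [P2→R gives 9>6]
(A,Q): not NE [P1→B gives 4>1]
(A,R): NE
(B,P): not NE [P1→A gives 8>3]
(B,Q): not NE [P2→P gives 4>2]
(B,R): not NE [P1→A gives 8>6; P2→P gives 4>1]

NE set: (A,R)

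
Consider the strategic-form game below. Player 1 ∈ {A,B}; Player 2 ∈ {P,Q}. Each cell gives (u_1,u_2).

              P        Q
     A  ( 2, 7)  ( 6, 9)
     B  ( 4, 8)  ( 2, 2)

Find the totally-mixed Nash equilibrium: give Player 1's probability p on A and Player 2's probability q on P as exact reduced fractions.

P1 indiff ⇒ q·2+(1-q)·6 = q·4+(1-q)·2 ⇒ q(-2) = (1-q)(-4) ⇒ q = 2/3
P2 indiff ⇒ p·7+(1-p)·8 = p·9+(1-p)·2 ⇒ p(-2) = (1-p)(-6) ⇒ p = 3/4

p=3/4, q=2/3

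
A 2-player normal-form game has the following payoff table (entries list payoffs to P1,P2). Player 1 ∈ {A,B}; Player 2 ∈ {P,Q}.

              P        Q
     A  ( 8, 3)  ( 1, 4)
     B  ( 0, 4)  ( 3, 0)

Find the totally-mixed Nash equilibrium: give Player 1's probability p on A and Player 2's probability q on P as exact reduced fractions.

P1 indiff ⇒ q·8+(1-q)·1 = q·0+(1-q)·3 ⇒ q(8) = (1-q)(2) ⇒ q = 1/5
P2 indiff ⇒ p·3+(1-p)·4 = p·4+(1-p)·0 ⇒ p(-1) = (1-p)(-4) ⇒ p = 4/5

p=4/5, q=1/5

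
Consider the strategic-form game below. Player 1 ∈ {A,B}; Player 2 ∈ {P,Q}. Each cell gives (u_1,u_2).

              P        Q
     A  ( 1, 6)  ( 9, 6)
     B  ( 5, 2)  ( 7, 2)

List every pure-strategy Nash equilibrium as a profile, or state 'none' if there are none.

Nash profiles: (A,Q), (B,P)

(A,P): not NE [P1→B gives 5>1]
(A,Q): NE
(B,P): NE
(B,Q): not NE [P1→A gives 9>7]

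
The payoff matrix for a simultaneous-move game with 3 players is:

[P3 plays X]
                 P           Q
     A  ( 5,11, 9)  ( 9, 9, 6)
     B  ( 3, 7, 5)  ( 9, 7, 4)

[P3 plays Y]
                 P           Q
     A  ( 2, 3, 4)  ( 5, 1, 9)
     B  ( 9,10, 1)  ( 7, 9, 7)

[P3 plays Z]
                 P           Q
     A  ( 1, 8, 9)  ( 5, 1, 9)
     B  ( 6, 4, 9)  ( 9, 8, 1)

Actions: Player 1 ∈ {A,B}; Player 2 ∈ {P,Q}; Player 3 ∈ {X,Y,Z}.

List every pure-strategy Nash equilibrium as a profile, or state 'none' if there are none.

(A,P,X): NE
(A,P,Y): not NE [P1→B gives 9>2; P3→Z gives 9>4]
(A,P,Z): not NE [P1→B gives 6>1]
(A,Q,X): not NE [P2→P gives 11>9; P3→Z gives 9>6]
(A,Q,Y): not NE [P1→B gives 7>5; P2→P gives 3>1]
(A,Q,Z): not NE [P1→B gives 9>5; P2→P gives 8>1]
(B,P,X): not NE [P1→A gives 5>3; P3→Z gives 9>5]
(B,P,Y): not NE [P3→Z gives 9>1]
(B,P,Z): not NE [P2→Q gives 8>4]
(B,Q,X): not NE [P3→Y gives 7>4]
(B,Q,Y): not NE [P2→P gives 10>9]
(B,Q,Z): not NE [P3→Y gives 7>1]

Nash profiles: (A,P,X)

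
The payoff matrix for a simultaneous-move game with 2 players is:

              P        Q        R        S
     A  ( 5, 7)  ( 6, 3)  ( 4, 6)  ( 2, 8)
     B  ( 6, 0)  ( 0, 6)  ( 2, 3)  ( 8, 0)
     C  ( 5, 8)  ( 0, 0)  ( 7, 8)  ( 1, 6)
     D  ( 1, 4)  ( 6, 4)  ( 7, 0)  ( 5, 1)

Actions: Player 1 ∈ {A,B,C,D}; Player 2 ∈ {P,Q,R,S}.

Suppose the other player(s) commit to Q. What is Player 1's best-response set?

u_1(A vs Q) = 6
u_1(B vs Q) = 0
u_1(C vs Q) = 0
u_1(D vs Q) = 6
max payoff 6 at {A,D}

BR_1 = {A,D}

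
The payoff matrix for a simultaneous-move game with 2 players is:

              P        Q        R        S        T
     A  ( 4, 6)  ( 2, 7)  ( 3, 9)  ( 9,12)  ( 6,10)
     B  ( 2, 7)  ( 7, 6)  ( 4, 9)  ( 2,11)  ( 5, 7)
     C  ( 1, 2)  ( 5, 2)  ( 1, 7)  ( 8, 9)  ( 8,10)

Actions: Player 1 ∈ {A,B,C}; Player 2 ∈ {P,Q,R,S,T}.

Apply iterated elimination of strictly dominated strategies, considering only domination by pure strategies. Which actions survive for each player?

IESDS → P1:{A,C} P2:{S,T}

P2 drop P (R beats it: A:9>6 B:9>7 C:7>2)
P2 drop Q (R beats it: A:9>7 B:9>6 C:7>2)
P2 drop R (S beats it: A:12>9 B:11>9 C:9>7)
P1 drop B (A beats it: S:9>2 T:6>5)
P1→{A,C} P2→{S,T}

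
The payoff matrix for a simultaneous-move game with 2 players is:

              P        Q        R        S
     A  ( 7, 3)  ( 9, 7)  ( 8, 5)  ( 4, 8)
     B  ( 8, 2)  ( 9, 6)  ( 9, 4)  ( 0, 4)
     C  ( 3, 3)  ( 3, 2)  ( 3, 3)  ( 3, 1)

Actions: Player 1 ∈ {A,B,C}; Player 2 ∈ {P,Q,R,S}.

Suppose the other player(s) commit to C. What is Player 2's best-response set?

BR_2 = {P,R}

u_2(P vs C) = 3
u_2(Q vs C) = 2
u_2(R vs C) = 3
u_2(S vs C) = 1
max payoff 3 at {P,R}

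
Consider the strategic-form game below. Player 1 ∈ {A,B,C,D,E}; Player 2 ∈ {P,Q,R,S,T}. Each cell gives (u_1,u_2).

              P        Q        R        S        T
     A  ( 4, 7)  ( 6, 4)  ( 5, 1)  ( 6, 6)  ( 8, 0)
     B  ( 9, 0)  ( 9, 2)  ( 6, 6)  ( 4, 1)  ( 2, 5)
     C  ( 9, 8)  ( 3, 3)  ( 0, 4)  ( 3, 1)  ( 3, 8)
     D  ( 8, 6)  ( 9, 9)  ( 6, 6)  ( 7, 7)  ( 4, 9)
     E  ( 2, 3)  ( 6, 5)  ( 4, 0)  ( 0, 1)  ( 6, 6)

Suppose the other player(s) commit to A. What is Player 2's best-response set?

u_2(P vs A) = 7
u_2(Q vs A) = 4
u_2(R vs A) = 1
u_2(S vs A) = 6
u_2(T vs A) = 0
max payoff 7 at {P}

argmax u_2 = {P}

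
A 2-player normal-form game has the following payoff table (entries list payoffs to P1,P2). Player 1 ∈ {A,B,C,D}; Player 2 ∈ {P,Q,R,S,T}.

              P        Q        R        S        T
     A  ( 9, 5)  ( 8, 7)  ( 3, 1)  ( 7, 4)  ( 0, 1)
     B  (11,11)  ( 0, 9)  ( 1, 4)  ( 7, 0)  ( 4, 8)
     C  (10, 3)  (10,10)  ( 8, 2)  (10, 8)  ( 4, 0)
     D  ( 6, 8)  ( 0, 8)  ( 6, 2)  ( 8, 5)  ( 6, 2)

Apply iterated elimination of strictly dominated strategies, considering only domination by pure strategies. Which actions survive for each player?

Remaining: P1:{B,C} P2:{P,Q}

P1 drop A (C beats it: P:10>9 Q:10>8 R:8>3 S:10>7 T:4>0)
P2 drop R (P beats it: B:11>4 C:3>2 D:8>2)
P2 drop S (Q beats it: B:9>0 C:10>8 D:8>5)
P2 drop T (P beats it: B:11>8 C:3>0 D:8>2)
P1 drop D (C beats it: P:10>6 Q:10>0)
P1→{B,C} P2→{P,Q}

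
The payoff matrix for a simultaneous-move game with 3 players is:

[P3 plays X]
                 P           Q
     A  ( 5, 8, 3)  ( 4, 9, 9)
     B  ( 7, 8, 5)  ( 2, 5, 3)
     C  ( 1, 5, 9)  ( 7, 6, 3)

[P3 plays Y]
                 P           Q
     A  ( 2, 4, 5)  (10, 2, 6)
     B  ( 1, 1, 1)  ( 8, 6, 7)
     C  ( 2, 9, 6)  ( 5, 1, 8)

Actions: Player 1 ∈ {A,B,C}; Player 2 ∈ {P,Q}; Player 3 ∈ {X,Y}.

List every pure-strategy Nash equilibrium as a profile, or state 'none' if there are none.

PSNE = {(A,P,Y), (B,P,X)}

(A,P,X): not NE [P1→B gives 7>5; P2→Q gives 9>8; P3→Y gives 5>3]
(A,P,Y): NE
(A,Q,X): not NE [P1→C gives 7>4]
(A,Q,Y): not NE [P2→P gives 4>2; P3→X gives 9>6]
(B,P,X): NE
(B,P,Y): not NE [P1→C gives 2>1; P2→Q gives 6>1; P3→X gives 5>1]
(B,Q,X): not NE [P1→C gives 7>2; P2→P gives 8>5; P3→Y gives 7>3]
(B,Q,Y): not NE [P1→A gives 10>8]
(C,P,X): not NE [P1→B gives 7>1; P2→Q gives 6>5]
(C,P,Y): not NE [P3→X gives 9>6]
(C,Q,X): not NE [P3→Y gives 8>3]
(C,Q,Y): not NE [P1→A gives 10>5; P2→P gives 9>1]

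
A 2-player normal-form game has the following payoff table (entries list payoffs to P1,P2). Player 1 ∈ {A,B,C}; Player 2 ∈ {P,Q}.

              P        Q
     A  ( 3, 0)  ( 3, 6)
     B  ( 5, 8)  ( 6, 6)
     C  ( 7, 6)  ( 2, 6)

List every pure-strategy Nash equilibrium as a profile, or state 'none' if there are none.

(A,P): not NE [P1→C gives 7>3; P2→Q gives 6>0]
(A,Q): not NE [P1→B gives 6>3]
(B,P): not NE [P1→C gives 7>5]
(B,Q): not NE [P2→P gives 8>6]
(C,P): NE
(C,Q): not NE [P1→B gives 6>2]

Nash profiles: (C,P)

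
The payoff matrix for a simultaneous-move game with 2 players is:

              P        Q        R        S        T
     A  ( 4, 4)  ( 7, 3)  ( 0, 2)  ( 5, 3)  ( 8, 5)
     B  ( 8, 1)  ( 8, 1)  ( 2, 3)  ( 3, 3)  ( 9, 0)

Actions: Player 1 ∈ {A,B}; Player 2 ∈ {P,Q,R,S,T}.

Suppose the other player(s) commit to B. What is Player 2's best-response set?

u_2(P vs B) = 1
u_2(Q vs B) = 1
u_2(R vs B) = 3
u_2(S vs B) = 3
u_2(T vs B) = 0
max payoff 3 at {R,S}

P2 best: {R,S}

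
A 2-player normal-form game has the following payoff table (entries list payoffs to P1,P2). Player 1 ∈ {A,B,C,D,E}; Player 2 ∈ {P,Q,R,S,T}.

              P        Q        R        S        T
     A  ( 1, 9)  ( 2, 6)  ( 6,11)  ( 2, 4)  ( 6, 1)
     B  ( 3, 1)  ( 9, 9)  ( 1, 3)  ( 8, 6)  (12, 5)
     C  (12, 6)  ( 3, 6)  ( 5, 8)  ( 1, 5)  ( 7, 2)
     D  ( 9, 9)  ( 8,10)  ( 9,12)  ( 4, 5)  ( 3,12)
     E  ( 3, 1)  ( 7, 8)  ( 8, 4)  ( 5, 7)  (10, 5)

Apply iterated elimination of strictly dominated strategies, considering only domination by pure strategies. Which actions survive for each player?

IESDS → P1:{B,D,E} P2:{Q,R,T}

P1 drop A (E beats it: P:3>1 Q:7>2 R:8>6 S:5>2 T:10>6)
P2 drop P (R beats it: B:3>1 C:8>6 D:12>9 E:4>1)
P1 drop C (E beats it: Q:7>3 R:8>5 S:5>1 T:10>7)
P2 drop S (Q beats it: B:9>6 D:10>5 E:8>7)
P1→{B,D,E} P2→{Q,R,T}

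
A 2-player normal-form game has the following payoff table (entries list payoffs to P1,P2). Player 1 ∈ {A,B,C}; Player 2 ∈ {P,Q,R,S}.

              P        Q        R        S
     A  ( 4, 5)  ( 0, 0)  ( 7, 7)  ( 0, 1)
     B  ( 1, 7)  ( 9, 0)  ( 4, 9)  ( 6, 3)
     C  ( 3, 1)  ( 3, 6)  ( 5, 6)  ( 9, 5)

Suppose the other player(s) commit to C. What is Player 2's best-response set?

u_2(P vs C) = 1
u_2(Q vs C) = 6
u_2(R vs C) = 6
u_2(S vs C) = 5
max payoff 6 at {Q,R}

BR_2 = {Q,R}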